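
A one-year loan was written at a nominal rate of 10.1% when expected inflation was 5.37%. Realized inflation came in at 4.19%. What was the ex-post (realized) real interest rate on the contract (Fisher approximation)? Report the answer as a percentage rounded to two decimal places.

5.91%

Ex-post: 10.1% − 4.19% = 5.910%
So the realized real rate is 5.91%.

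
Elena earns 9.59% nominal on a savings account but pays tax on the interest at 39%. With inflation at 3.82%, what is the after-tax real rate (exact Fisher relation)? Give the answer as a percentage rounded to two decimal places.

After-tax nominal return = 9.59% × (1 − 0.39) = 5.8499%.
1 + r = 1.058499 / 1.03820 = 1.019552
After-tax real rate = 1.019552 − 1 → 1.96%.

1.96%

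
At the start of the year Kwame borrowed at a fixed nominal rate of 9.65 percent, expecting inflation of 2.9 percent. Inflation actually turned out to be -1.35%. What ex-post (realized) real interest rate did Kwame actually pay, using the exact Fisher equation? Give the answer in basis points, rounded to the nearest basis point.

Ex-post: (1 + 0.0965)/(1 − 0.0135) − 1 = 11.1505%
So the realized real rate is 1115 basis points.

1115 basis points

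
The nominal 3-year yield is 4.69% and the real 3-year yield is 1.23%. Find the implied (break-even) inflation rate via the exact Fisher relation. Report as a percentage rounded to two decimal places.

3.42%

(1 + π) = (1 + i)/(1 + r) = 1.04690 / 1.01230 = 1.034180
Break-even inflation = 1.034180 − 1 → 3.42%.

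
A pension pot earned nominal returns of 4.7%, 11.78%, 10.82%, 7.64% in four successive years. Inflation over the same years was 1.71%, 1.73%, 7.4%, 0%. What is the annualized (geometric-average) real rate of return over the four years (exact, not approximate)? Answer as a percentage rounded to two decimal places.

5.87%

Nominal growth factor = 1.0470 × 1.1178 × 1.1082 × 1.0764 = 1.39605530
Price-level growth factor = 1.0171 × 1.0173 × 1.0740 × 1.0000 = 1.11126332
Real growth factor = 1.39605530 / 1.11126332 = 1.25627767
Annualized real rate = 1.25627767^(1/4) − 1 = 5.8696% → 5.87%.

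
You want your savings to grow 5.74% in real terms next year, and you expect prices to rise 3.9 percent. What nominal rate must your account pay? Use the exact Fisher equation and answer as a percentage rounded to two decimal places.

9.86%

(1 + i) = (1 + r)(1 + π) = 1.05740 × 1.03900 = 1.0986386
i = 1.0986386 − 1, so the required nominal rate is 9.86%.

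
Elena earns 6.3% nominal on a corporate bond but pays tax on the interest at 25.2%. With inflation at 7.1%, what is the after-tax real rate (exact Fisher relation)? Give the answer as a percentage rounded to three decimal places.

-2.229%

After-tax nominal return = 6.3% × (1 − 0.252) = 4.7124%.
1 + r = 1.047124 / 1.07100 = 0.977707
After-tax real rate = 0.977707 − 1 → -2.229%.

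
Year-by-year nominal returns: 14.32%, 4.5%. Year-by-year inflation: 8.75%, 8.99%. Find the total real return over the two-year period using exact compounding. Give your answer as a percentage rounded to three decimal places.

Nominal growth factor = 1.1432 × 1.0450 = 1.194644
Price-level growth factor = 1.0875 × 1.0899 = 1.185266
Real growth factor = 1.194644 / 1.185266 = 1.007912
Total real return = 1.007912 − 1 → 0.791%.

0.791%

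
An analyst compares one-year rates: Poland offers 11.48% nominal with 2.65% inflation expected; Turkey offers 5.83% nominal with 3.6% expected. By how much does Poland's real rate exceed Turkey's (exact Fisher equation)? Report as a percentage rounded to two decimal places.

6.45%

Poland: (1 + 0.1148)/(1 + 0.0265) − 1 = 8.6020%
Turkey: (1 + 0.0583)/(1 + 0.0360) − 1 = 2.1525%
Differential = 8.6020% − 2.1525% = 6.4495% → 6.45%.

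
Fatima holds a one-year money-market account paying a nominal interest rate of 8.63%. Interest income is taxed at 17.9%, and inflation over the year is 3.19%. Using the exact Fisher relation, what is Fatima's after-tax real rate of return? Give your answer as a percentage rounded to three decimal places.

3.775%

After-tax nominal return = 8.63% × (1 − 0.179) = 7.08523%.
1 + r = 1.0708523 / 1.03190 = 1.037748
After-tax real rate = 1.037748 − 1 → 3.775%.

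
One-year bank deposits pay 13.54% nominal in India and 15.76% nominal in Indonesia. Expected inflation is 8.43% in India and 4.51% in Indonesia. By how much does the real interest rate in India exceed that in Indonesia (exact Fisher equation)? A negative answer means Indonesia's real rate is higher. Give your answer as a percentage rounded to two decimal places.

India: (1 + 0.1354)/(1 + 0.0843) − 1 = 4.7127%
Indonesia: (1 + 0.1576)/(1 + 0.0451) − 1 = 10.7645%
Differential = 4.7127% − 10.7645% = -6.0518% → -6.05%.

-6.05%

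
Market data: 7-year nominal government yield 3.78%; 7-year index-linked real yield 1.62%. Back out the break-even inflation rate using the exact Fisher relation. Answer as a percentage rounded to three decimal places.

(1 + π) = (1 + i)/(1 + r) = 1.03780 / 1.01620 = 1.021256
Break-even inflation = 1.021256 − 1 → 2.126%.

2.126%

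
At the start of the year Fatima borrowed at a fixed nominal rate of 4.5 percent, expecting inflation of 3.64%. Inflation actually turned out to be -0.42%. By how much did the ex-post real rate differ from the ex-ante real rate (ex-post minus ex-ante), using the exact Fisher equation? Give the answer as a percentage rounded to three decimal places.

Ex-ante: (1 + 0.0450)/(1 + 0.0364) − 1 = 0.8298%
Ex-post: (1 + 0.0450)/(1 − 0.0042) − 1 = 4.9408%
Difference (ex-post − ex-ante) = 4.1110% → 4.111%.

4.111%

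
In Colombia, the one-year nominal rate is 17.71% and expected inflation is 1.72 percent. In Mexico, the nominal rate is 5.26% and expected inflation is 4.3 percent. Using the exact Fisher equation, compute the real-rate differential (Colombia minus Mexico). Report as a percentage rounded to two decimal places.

Colombia: (1 + 0.1771)/(1 + 0.0172) − 1 = 15.7196%
Mexico: (1 + 0.0526)/(1 + 0.0430) − 1 = 0.9204%
Differential = 15.7196% − 0.9204% = 14.7992% → 14.80%.

14.80%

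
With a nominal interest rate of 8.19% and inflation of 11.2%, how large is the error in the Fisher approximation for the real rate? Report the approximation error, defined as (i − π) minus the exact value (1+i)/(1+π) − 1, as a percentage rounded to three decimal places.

Approximate: r ≈ 8.190% − 11.200% = -3.0100%
Exact: (1 + 0.0819)/(1 + 0.1120) − 1 = -2.7068%
Error = -3.0100% − (-2.7068%) = -0.3032% → -0.303%.

-0.303%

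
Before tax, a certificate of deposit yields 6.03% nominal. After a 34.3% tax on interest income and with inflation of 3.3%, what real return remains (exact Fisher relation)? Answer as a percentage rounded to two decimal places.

After-tax nominal return = 6.03% × (1 − 0.343) = 3.96171%.
1 + r = 1.0396171 / 1.03300 = 1.006406
After-tax real rate = 1.006406 − 1 → 0.64%.

0.64%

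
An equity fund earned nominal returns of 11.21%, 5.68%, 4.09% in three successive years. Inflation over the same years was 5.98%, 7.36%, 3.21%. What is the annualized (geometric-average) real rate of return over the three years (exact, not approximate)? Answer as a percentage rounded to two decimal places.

Nominal growth factor = 1.1121 × 1.0568 × 1.0409 = 1.22333571
Price-level growth factor = 1.0598 × 1.0736 × 1.0321 = 1.17432470
Real growth factor = 1.22333571 / 1.17432470 = 1.04173548
Annualized real rate = 1.04173548^(1/3) − 1 = 1.3723% → 1.37%.

1.37%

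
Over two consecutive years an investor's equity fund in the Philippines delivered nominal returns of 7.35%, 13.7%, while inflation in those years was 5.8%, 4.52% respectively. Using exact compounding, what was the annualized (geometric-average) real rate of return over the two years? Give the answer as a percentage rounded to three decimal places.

Nominal growth factor = 1.0735 × 1.1370 = 1.22056950
Price-level growth factor = 1.0580 × 1.0452 = 1.10582160
Real growth factor = 1.22056950 / 1.10582160 = 1.10376710
Annualized real rate = 1.10376710^(1/2) − 1 = 5.0603% → 5.060%.

5.060%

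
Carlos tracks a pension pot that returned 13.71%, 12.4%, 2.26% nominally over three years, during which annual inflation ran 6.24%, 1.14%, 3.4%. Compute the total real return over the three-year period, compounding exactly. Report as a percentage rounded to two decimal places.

17.64%

Compound the nominal returns: 1.1371 × 1.1240 × 1.0226 = 1.306985.
Compound inflation: 1.0624 × 1.0114 × 1.0340 = 1.111045.
Deflate: 1.306985 / 1.111045 = 1.176357.
Total real return = 1.176357 − 1 → 17.64%.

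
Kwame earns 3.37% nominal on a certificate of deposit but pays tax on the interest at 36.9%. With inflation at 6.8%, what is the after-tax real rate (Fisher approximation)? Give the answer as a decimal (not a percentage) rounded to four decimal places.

-0.0467

After-tax nominal return = 3.37% × (1 − 0.369) = 2.12647%.
r ≈ 2.12647% − 6.8% → -0.0467.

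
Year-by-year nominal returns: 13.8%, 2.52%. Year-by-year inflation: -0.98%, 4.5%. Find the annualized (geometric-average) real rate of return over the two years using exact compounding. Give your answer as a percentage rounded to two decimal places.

6.18%

Nominal growth factor = 1.1380 × 1.0252 = 1.16667760
Price-level growth factor = 0.9902 × 1.0450 = 1.03475900
Real growth factor = 1.16667760 / 1.03475900 = 1.12748727
Annualized real rate = 1.12748727^(1/2) − 1 = 6.1832% → 6.18%.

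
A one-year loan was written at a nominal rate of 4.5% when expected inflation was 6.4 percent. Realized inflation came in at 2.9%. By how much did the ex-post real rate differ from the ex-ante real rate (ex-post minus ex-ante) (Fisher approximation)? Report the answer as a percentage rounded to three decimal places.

Ex-ante: 4.5% − 6.4% = -1.900%
Ex-post: 4.5% − 2.9% = 1.600%
Difference (ex-post − ex-ante) = 3.5000% → 3.500%.

3.500%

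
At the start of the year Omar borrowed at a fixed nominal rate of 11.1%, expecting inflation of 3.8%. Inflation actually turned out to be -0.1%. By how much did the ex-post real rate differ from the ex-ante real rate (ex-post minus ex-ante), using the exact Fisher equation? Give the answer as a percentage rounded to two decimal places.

4.18%

Ex-ante: (1 + 0.1110)/(1 + 0.0380) − 1 = 7.0328%
Ex-post: (1 + 0.1110)/(1 − 0.0010) − 1 = 11.2112%
Difference (ex-post − ex-ante) = 4.1785% → 4.18%.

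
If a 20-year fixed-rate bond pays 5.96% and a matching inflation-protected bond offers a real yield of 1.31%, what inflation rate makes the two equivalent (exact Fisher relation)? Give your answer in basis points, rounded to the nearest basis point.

(1 + π) = (1 + i)/(1 + r) = 1.05960 / 1.01310 = 1.045899
Break-even inflation = 1.045899 − 1 → 459 basis points.

459 basis points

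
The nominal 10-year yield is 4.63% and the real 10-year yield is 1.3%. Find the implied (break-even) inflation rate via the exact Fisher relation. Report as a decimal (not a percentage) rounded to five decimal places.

0.03287

(1 + π) = (1 + i)/(1 + r) = 1.04630 / 1.01300 = 1.032873
Break-even inflation = 1.032873 − 1 → 0.03287.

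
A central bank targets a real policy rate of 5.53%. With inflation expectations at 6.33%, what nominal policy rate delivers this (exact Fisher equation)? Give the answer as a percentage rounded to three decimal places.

(1 + i) = (1 + r)(1 + π) = 1.05530 × 1.06330 = 1.12210049
i = 1.12210049 − 1, so the required nominal rate is 12.210%.

12.210%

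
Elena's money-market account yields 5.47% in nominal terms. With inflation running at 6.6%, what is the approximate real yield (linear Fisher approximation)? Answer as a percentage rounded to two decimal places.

-1.13%

r ≈ i − π = 5.47% − 6.6% = -1.13%.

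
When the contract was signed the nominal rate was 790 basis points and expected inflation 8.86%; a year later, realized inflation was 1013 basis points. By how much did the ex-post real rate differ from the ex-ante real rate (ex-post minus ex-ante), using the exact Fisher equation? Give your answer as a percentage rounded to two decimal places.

Ex-ante: (1 + 0.0790)/(1 + 0.0886) − 1 = -0.8819%
Ex-post: (1 + 0.0790)/(1 + 0.1013) − 1 = -2.0249%
Difference (ex-post − ex-ante) = -1.1430% → -1.14%.

-1.14%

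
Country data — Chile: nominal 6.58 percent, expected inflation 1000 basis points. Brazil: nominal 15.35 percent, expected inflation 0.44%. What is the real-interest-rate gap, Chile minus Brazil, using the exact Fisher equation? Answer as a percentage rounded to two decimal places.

Chile: (1 + 0.0658)/(1 + 0.1000) − 1 = -3.1091%
Brazil: (1 + 0.1535)/(1 + 0.0044) − 1 = 14.8447%
Differential = -3.1091% − 14.8447% = -17.9538% → -17.95%.

-17.95%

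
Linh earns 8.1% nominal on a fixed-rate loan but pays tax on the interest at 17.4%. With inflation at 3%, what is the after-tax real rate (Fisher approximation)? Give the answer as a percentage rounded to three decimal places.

3.691%

After-tax nominal return = 8.1% × (1 − 0.174) = 6.6906%.
r ≈ 6.6906% − 3% → 3.691%.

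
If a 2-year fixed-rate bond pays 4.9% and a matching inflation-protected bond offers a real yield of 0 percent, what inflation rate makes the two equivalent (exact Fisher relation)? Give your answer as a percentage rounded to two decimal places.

(1 + π) = (1 + i)/(1 + r) = 1.04900 / 1.00000 = 1.049000
Break-even inflation = 1.049000 − 1 → 4.90%.

4.90%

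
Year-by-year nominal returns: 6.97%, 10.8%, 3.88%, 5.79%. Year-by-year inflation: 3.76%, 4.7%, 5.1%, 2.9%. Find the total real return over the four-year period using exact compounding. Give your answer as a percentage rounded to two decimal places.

Nominal growth factor = 1.0697 × 1.1080 × 1.0388 × 1.0579 = 1.302502
Price-level growth factor = 1.0376 × 1.0470 × 1.0510 × 1.0290 = 1.174883
Real growth factor = 1.302502 / 1.174883 = 1.108622
Total real return = 1.108622 − 1 → 10.86%.

10.86%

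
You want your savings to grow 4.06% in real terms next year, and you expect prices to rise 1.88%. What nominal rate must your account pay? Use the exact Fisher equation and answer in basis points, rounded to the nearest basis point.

(1 + i) = (1 + r)(1 + π) = 1.04060 × 1.01880 = 1.06016328
i = 1.06016328 − 1, so the required nominal rate is 602 basis points.

602 basis points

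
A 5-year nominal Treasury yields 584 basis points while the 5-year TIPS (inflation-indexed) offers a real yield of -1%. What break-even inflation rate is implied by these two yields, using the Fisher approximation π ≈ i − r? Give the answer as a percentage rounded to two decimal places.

π ≈ i − r = 5.84% − (-1%) → 6.84%.

6.84%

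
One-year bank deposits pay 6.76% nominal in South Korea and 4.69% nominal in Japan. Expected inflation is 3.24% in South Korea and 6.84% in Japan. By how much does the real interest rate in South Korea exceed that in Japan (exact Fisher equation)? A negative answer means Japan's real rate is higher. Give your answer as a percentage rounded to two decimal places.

5.42%

South Korea: (1 + 0.0676)/(1 + 0.0324) − 1 = 3.4095%
Japan: (1 + 0.0469)/(1 + 0.0684) − 1 = -2.0124%
Differential = 3.4095% − (-2.0124%) = 5.4219% → 5.42%.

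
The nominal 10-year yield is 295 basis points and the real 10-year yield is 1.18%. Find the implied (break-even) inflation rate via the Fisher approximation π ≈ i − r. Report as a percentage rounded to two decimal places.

π ≈ i − r = 2.95% − 1.18% → 1.77%.

1.77%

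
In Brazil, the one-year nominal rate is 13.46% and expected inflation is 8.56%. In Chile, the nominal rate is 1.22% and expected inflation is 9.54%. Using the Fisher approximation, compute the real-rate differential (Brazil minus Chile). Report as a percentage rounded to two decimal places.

13.22%

Brazil: 13.46% − 8.56% = 4.900%
Chile: 1.22% − 9.54% = -8.320%
Differential = 13.220% → 13.22%.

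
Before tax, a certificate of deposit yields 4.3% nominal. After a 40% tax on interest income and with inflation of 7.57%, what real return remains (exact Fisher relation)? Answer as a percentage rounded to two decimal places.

After-tax nominal return = 4.3% × (1 − 0.4) = 2.5800%.
1 + r = 1.02580 / 1.07570 = 0.953612
After-tax real rate = 0.953612 − 1 → -4.64%.

-4.64%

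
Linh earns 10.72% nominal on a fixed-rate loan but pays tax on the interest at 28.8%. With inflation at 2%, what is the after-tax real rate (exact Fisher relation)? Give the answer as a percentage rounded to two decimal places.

5.52%

After-tax nominal return = 10.72% × (1 − 0.288) = 7.63264%.
1 + r = 1.0763264 / 1.02000 = 1.055222
After-tax real rate = 1.055222 − 1 → 5.52%.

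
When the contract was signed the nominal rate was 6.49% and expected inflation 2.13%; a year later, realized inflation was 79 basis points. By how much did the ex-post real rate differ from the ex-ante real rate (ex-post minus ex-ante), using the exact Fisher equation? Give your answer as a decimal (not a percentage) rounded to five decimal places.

0.01386

Ex-ante: (1 + 0.0649)/(1 + 0.0213) − 1 = 4.2691%
Ex-post: (1 + 0.0649)/(1 + 0.0079) − 1 = 5.6553%
Difference (ex-post − ex-ante) = 1.3863% → 0.01386.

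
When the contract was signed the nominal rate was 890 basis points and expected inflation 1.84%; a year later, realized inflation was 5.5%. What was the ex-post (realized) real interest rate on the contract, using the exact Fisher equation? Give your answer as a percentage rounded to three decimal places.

Ex-post: (1 + 0.0890)/(1 + 0.0550) − 1 = 3.2227%
So the realized real rate is 3.223%.

3.223%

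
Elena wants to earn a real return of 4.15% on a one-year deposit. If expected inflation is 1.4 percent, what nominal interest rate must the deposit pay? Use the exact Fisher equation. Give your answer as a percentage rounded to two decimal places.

(1 + i) = (1 + r)(1 + π) = 1.04150 × 1.01400 = 1.056081
i = 1.056081 − 1, so the required nominal rate is 5.61%.

5.61%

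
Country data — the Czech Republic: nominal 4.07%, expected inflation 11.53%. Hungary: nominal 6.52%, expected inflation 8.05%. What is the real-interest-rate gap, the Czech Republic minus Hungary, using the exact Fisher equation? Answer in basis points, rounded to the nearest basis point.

-527 basis points

The Czech Republic: (1 + 0.0407)/(1 + 0.1153) − 1 = -6.6888%
Hungary: (1 + 0.0652)/(1 + 0.0805) − 1 = -1.4160%
Differential = -6.6888% − (-1.4160%) = -5.2728% → -527 basis points.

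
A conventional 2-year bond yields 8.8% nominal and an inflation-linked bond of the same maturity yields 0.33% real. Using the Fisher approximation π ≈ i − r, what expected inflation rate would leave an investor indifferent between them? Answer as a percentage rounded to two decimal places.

8.47%

π ≈ i − r = 8.8% − 0.33% → 8.47%.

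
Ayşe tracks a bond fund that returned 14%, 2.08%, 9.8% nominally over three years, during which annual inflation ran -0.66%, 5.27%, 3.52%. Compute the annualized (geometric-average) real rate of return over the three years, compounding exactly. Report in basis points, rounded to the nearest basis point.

Compound the nominal returns: 1.1400 × 1.0208 × 1.0980 = 1.27775578.
Compound inflation: 0.9934 × 1.0527 × 1.0352 = 1.08256266.
Deflate: 1.27775578 / 1.08256266 = 1.18030653.
Annualized real rate = 1.18030653^(1/3) − 1 = 5.6813% → 568 basis points.

568 basis points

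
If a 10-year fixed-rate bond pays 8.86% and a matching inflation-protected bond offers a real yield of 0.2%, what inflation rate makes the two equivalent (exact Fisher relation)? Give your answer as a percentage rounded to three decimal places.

(1 + π) = (1 + i)/(1 + r) = 1.08860 / 1.00200 = 1.086427
Break-even inflation = 1.086427 − 1 → 8.643%.

8.643%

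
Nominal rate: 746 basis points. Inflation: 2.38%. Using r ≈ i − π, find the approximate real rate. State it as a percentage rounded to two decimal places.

5.08%

r ≈ i − π = 7.46% − 2.38% = 5.08%.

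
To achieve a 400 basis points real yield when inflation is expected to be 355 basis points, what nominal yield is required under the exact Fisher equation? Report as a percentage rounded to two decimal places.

7.69%

(1 + i) = (1 + r)(1 + π) = 1.04000 × 1.03550 = 1.07692
i = 1.07692 − 1, so the required nominal rate is 7.69%.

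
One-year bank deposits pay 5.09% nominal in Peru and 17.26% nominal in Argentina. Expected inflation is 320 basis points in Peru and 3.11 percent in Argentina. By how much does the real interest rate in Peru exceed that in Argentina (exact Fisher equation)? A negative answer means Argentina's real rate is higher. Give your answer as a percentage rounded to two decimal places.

-11.89%

Peru: (1 + 0.0509)/(1 + 0.0320) − 1 = 1.8314%
Argentina: (1 + 0.1726)/(1 + 0.0311) − 1 = 13.7232%
Differential = 1.8314% − 13.7232% = -11.8918% → -11.89%.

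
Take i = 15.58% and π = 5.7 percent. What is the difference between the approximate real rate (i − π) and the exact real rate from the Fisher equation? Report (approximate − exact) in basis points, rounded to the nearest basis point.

Approximate: r ≈ 15.580% − 5.700% = 9.8800%
Exact: (1 + 0.1558)/(1 + 0.0570) − 1 = 9.3472%
Error = 9.8800% − 9.3472% = 0.5328% → 53 basis points.

53 basis points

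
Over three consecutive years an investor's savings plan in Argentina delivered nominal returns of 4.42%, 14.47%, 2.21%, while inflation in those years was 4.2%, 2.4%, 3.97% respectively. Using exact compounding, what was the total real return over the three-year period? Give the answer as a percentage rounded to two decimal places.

Nominal growth factor = 1.0442 × 1.1447 × 1.0221 = 1.221712
Price-level growth factor = 1.0420 × 1.0240 × 1.0397 = 1.109368
Real growth factor = 1.221712 / 1.109368 = 1.101268
Total real return = 1.101268 − 1 → 10.13%.

10.13%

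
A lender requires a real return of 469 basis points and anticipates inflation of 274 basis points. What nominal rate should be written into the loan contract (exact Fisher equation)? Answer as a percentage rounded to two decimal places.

7.56%

(1 + i) = (1 + r)(1 + π) = 1.04690 × 1.02740 = 1.07558506
i = 1.07558506 − 1, so the required nominal rate is 7.56%.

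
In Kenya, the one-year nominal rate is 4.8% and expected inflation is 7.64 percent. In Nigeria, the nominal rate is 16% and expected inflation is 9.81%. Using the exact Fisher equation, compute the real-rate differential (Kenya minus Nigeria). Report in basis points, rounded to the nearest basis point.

Kenya: (1 + 0.0480)/(1 + 0.0764) − 1 = -2.6384%
Nigeria: (1 + 0.1600)/(1 + 0.0981) − 1 = 5.6370%
Differential = -2.6384% − 5.6370% = -8.2754% → -828 basis points.

-828 basis points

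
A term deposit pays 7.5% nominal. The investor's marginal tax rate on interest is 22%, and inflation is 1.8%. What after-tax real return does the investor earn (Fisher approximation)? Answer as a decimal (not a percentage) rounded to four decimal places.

0.0405

After-tax nominal return = 7.5% × (1 − 0.22) = 5.8500%.
r ≈ 5.8500% − 1.8% → 0.0405.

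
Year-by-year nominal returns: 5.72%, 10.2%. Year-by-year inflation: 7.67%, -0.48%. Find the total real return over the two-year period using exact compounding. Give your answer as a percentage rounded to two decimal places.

Nominal growth factor = 1.0572 × 1.1020 = 1.165034
Price-level growth factor = 1.0767 × 0.9952 = 1.071532
Real growth factor = 1.165034 / 1.071532 = 1.087261
Total real return = 1.087261 − 1 → 8.73%.

8.73%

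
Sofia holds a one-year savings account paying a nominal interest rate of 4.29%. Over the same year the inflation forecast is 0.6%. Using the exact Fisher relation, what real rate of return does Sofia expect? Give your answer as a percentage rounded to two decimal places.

By the Fisher relation, 1 + r = (1 + i)/(1 + π).
1 + r = 1.04290 / 1.00600 = 1.036680
r = 1.036680 − 1 = 3.6680%, i.e. 3.67%.

3.67%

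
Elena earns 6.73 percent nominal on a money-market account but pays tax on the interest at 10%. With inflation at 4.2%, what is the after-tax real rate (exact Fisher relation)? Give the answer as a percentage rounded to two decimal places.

After-tax nominal return = 6.73% × (1 − 0.1) = 6.0570%.
1 + r = 1.06057 / 1.04200 = 1.017821
After-tax real rate = 1.017821 − 1 → 1.78%.

1.78%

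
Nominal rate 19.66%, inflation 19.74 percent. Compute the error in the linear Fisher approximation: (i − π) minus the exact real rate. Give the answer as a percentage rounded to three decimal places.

Approximate: r ≈ 19.660% − 19.740% = -0.0800%
Exact: (1 + 0.1966)/(1 + 0.1974) − 1 = -0.0668%
Error = -0.0800% − (-0.0668%) = -0.0132% → -0.013%.

-0.013%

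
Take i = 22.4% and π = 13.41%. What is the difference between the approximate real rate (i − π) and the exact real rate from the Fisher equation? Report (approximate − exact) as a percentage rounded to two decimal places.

1.06%

Approximate: r ≈ 22.400% − 13.410% = 8.9900%
Exact: (1 + 0.2240)/(1 + 0.1341) − 1 = 7.9270%
Error = 8.9900% − 7.9270% = 1.0630% → 1.06%.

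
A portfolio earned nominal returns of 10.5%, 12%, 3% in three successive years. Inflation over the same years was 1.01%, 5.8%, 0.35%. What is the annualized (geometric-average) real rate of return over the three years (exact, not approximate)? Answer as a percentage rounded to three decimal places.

Compound the nominal returns: 1.1050 × 1.1200 × 1.0300 = 1.27472800.
Compound inflation: 1.0101 × 1.0580 × 1.0035 = 1.07242620.
Deflate: 1.27472800 / 1.07242620 = 1.18863937.
Annualized real rate = 1.18863937^(1/3) − 1 = 5.9294% → 5.929%.

5.929%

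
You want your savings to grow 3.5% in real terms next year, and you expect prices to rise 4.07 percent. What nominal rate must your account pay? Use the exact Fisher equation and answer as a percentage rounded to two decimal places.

7.71%

(1 + i) = (1 + r)(1 + π) = 1.03500 × 1.04070 = 1.0771245
i = 1.0771245 − 1, so the required nominal rate is 7.71%.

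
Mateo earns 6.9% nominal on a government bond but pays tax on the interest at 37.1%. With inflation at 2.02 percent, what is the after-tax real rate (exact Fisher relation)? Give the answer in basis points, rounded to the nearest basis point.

After-tax nominal return = 6.9% × (1 − 0.371) = 4.3401%.
1 + r = 1.043401 / 1.02020 = 1.022742
After-tax real rate = 1.022742 − 1 → 227 basis points.

227 basis points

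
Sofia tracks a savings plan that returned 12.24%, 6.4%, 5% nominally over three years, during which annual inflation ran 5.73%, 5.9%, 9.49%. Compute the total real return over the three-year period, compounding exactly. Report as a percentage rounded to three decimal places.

Nominal growth factor = 1.1224 × 1.0640 × 1.0500 = 1.2539453
Price-level growth factor = 1.0573 × 1.0590 × 1.0949 = 1.2259384
Real growth factor = 1.2539453 / 1.2259384 = 1.0228453
Total real return = 1.0228453 − 1 → 2.285%.

2.285%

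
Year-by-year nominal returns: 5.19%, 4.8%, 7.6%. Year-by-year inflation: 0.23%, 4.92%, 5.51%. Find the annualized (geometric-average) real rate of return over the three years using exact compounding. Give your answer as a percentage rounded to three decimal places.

Compound the nominal returns: 1.0519 × 1.0480 × 1.0760 = 1.18617293.
Compound inflation: 1.0023 × 1.0492 × 1.0551 = 1.10955705.
Deflate: 1.18617293 / 1.10955705 = 1.06905088.
Annualized real rate = 1.06905088^(1/3) − 1 = 2.2507% → 2.251%.

2.251%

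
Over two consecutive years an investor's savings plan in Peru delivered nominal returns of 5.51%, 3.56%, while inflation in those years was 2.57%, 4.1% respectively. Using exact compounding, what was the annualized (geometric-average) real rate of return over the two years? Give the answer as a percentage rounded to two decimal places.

Nominal growth factor = 1.0551 × 1.0356 = 1.09266156
Price-level growth factor = 1.0257 × 1.0410 = 1.06775370
Real growth factor = 1.09266156 / 1.06775370 = 1.02332735
Annualized real rate = 1.02332735^(1/2) − 1 = 1.1596% → 1.16%.

1.16%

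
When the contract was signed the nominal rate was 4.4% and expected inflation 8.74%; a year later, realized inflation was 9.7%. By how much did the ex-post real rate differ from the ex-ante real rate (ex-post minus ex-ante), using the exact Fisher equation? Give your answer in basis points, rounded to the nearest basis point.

Ex-ante: (1 + 0.0440)/(1 + 0.0874) − 1 = -3.9912%
Ex-post: (1 + 0.0440)/(1 + 0.0970) − 1 = -4.8314%
Difference (ex-post − ex-ante) = -0.8402% → -84 basis points.

-84 basis points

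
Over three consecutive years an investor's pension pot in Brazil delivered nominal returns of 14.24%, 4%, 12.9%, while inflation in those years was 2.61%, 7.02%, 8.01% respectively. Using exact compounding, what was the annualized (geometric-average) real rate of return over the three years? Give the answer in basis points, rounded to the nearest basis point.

419 basis points

Compound the nominal returns: 1.1424 × 1.0400 × 1.1290 = 1.34136038.
Compound inflation: 1.0261 × 1.0702 × 1.0801 = 1.18609261.
Deflate: 1.34136038 / 1.18609261 = 1.13090696.
Annualized real rate = 1.13090696^(1/3) − 1 = 4.1859% → 419 basis points.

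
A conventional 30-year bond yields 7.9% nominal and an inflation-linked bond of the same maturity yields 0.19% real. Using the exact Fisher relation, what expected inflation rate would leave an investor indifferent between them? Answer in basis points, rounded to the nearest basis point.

(1 + π) = (1 + i)/(1 + r) = 1.07900 / 1.00190 = 1.076954
Break-even inflation = 1.076954 − 1 → 770 basis points.

770 basis points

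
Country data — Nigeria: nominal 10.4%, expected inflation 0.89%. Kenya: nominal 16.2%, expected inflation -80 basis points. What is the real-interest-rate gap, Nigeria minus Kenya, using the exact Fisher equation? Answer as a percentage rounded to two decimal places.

Nigeria: (1 + 0.1040)/(1 + 0.0089) − 1 = 9.4261%
Kenya: (1 + 0.1620)/(1 − 0.0080) − 1 = 17.1371%
Differential = 9.4261% − 17.1371% = -7.7110% → -7.71%.

-7.71%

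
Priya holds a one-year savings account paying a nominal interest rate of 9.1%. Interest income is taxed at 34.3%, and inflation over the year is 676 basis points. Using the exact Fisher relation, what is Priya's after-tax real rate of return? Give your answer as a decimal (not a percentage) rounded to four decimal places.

After-tax nominal return = 9.1% × (1 − 0.343) = 5.9787%.
1 + r = 1.059787 / 1.06760 = 0.992682
After-tax real rate = 0.992682 − 1 → -0.0073.

-0.0073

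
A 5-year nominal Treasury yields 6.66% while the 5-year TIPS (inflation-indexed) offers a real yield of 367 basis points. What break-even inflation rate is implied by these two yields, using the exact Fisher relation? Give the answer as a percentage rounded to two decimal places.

(1 + π) = (1 + i)/(1 + r) = 1.06660 / 1.03670 = 1.028842
Break-even inflation = 1.028842 − 1 → 2.88%.

2.88%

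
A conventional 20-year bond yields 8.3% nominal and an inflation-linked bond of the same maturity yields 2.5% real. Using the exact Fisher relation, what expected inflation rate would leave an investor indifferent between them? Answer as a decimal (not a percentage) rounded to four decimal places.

0.0566

(1 + π) = (1 + i)/(1 + r) = 1.08300 / 1.02500 = 1.056585
Break-even inflation = 1.056585 − 1 → 0.0566.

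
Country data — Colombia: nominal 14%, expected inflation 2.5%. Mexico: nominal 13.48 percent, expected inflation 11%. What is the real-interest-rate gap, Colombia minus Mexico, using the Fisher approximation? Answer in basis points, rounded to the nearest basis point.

Colombia: 14% − 2.5% = 11.500%
Mexico: 13.48% − 11% = 2.480%
Differential = 9.020% → 902 basis points.

902 basis points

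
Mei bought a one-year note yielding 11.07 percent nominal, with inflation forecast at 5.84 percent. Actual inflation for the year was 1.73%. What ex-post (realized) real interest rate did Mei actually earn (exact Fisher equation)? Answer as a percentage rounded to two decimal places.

Ex-post: (1 + 0.1107)/(1 + 0.0173) − 1 = 9.1812%
So the realized real rate is 9.18%.

9.18%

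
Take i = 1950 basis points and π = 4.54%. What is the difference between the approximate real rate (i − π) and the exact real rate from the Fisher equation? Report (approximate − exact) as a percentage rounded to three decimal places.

Approximate: r ≈ 19.500% − 4.540% = 14.9600%
Exact: (1 + 0.1950)/(1 + 0.0454) − 1 = 14.3103%
Error = 14.9600% − 14.3103% = 0.6497% → 0.650%.

0.650%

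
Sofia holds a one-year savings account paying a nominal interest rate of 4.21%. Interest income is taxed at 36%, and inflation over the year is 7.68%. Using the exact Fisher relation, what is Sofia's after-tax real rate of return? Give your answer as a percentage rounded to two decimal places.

After-tax nominal return = 4.21% × (1 − 0.36) = 2.6944%.
1 + r = 1.026944 / 1.07680 = 0.953700
After-tax real rate = 0.953700 − 1 → -4.63%.

-4.63%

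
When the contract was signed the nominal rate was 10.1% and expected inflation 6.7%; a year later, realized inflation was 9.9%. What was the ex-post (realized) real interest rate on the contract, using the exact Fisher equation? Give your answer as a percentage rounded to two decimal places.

Ex-post: (1 + 0.1010)/(1 + 0.0990) − 1 = 0.1820%
So the realized real rate is 0.18%.

0.18%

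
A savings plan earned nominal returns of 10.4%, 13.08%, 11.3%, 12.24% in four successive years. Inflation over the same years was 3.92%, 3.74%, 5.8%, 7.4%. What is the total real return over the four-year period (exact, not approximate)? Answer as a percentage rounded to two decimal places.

Nominal growth factor = 1.1040 × 1.1308 × 1.1130 × 1.1224 = 1.559544
Price-level growth factor = 1.0392 × 1.0374 × 1.0580 × 1.0740 = 1.224998
Real growth factor = 1.559544 / 1.224998 = 1.273100
Total real return = 1.273100 − 1 → 27.31%.

27.31%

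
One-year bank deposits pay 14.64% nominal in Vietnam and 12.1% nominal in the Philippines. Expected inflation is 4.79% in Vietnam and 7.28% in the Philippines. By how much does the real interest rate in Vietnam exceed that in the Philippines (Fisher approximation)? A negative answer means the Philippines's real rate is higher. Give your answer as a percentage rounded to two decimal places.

Vietnam: 14.64% − 4.79% = 9.850%
The Philippines: 12.1% − 7.28% = 4.820%
Differential = 5.030% → 5.03%.

5.03%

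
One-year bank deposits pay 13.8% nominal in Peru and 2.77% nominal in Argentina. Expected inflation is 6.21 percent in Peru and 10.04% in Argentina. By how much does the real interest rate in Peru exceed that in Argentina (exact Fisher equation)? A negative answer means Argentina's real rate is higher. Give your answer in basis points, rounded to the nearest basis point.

1375 basis points

Peru: (1 + 0.1380)/(1 + 0.0621) − 1 = 7.1462%
Argentina: (1 + 0.0277)/(1 + 0.1004) − 1 = -6.6067%
Differential = 7.1462% − (-6.6067%) = 13.7529% → 1375 basis points.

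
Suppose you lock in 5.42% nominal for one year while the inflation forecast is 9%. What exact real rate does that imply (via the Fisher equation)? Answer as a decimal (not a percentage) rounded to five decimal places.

By the Fisher equation, 1 + r = (1 + i)/(1 + π).
1 + r = 1.05420 / 1.09000 = 0.967156
r = 0.967156 − 1 = -3.2844%, i.e. -0.03284.

-0.03284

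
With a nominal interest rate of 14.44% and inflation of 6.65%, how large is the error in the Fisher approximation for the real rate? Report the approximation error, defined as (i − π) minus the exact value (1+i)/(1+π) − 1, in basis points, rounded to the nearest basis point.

49 basis points

Approximate: r ≈ 14.440% − 6.650% = 7.7900%
Exact: (1 + 0.1444)/(1 + 0.0665) − 1 = 7.3043%
Error = 7.7900% − 7.3043% = 0.4857% → 49 basis points.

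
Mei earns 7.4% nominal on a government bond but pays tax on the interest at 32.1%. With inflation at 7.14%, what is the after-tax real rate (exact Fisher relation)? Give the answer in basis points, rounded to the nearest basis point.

-197 basis points

After-tax nominal return = 7.4% × (1 − 0.321) = 5.0246%.
1 + r = 1.050246 / 1.07140 = 0.980256
After-tax real rate = 0.980256 − 1 → -197 basis points.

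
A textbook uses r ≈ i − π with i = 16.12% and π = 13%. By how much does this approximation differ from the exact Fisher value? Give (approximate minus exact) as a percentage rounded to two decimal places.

Approximate: r ≈ 16.120% − 13.000% = 3.1200%
Exact: (1 + 0.1612)/(1 + 0.1300) − 1 = 2.7611%
Error = 3.1200% − 2.7611% = 0.3589% → 0.36%.

0.36%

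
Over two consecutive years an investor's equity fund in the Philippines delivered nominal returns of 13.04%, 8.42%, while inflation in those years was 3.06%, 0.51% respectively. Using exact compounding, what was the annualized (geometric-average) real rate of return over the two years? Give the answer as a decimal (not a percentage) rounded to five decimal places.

0.08773

Nominal growth factor = 1.1304 × 1.0842 = 1.22557968
Price-level growth factor = 1.0306 × 1.0051 = 1.03585606
Real growth factor = 1.22557968 / 1.03585606 = 1.18315635
Annualized real rate = 1.18315635^(1/2) − 1 = 8.7730% → 0.08773.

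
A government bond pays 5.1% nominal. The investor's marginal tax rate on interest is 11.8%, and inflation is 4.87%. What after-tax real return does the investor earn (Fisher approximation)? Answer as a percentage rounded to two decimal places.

-0.37%

After-tax nominal return = 5.1% × (1 − 0.118) = 4.4982%.
r ≈ 4.4982% − 4.87% → -0.37%.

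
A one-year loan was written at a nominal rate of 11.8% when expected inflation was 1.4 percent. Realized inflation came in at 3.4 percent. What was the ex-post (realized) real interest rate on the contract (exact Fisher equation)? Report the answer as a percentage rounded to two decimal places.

Ex-post: (1 + 0.1180)/(1 + 0.0340) − 1 = 8.1238%
So the realized real rate is 8.12%.

8.12%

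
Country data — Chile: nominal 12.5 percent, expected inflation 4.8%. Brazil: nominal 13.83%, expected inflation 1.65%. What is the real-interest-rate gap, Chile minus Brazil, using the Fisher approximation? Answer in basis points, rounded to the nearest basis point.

Chile: 12.5% − 4.8% = 7.700%
Brazil: 13.83% − 1.65% = 12.180%
Differential = -4.480% → -448 basis points.

-448 basis points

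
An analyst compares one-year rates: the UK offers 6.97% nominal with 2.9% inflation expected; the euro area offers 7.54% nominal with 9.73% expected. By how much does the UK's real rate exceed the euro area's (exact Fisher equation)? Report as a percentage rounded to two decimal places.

5.95%

The UK: (1 + 0.0697)/(1 + 0.0290) − 1 = 3.9553%
The euro area: (1 + 0.0754)/(1 + 0.0973) − 1 = -1.9958%
Differential = 3.9553% − (-1.9958%) = 5.9511% → 5.95%.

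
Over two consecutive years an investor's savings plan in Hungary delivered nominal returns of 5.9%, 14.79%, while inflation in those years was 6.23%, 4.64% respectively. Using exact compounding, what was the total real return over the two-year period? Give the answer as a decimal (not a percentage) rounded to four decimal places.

Nominal growth factor = 1.0590 × 1.1479 = 1.215626
Price-level growth factor = 1.0623 × 1.0464 = 1.111591
Real growth factor = 1.215626 / 1.111591 = 1.093591
Total real return = 1.093591 − 1 → 0.0936.

0.0936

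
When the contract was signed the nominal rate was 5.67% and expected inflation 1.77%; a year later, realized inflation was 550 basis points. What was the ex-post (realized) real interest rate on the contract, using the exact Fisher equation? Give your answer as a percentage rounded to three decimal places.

0.161%

Ex-post: (1 + 0.0567)/(1 + 0.0550) − 1 = 0.1611%
So the realized real rate is 0.161%.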